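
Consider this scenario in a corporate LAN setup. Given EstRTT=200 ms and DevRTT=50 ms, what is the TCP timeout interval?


Given: EstRTT = 200 ms, DevRTT = 50 ms
Timeout = EstRTT + 4 * DevRTT
4 * DevRTT = 4 * 50 = 200
Timeout = 200 + 200 = 400 ms

400


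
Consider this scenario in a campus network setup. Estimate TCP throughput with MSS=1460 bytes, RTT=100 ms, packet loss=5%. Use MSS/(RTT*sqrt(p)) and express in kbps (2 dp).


Given: MSS = 1460 bytes, RTT = 100 ms, loss = 5%
RTT in seconds = 100 / 1000 = 0.1
Loss rate = 5% = 0.05
sqrt(loss) = sqrt(0.05) = 0.223606797750
Throughput (bytes/s) = 1460 / (0.1 * 0.223606797750) = 65293.1849
Throughput (kbps) = 65293.1849 * 8 / 1000 = 522.345480 -> 522.35 kbps (2 dp)

522.35


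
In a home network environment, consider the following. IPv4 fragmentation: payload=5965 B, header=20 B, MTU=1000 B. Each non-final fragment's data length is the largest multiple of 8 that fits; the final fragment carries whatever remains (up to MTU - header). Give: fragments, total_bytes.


Max data per non-final fragment = floor((MTU - header)/8)*8 = floor((1000 - 20)/8)*8 = floor(980/8)*8 = 976 B
Final fragment needs no 8-byte alignment: it can carry up to MTU - header = 980 B
Non-final fragments needed = ceil((payload - 980) / 976) = ceil(4985/976) = ceil(5.1076) = 6
Number of fragments = 6 + 1 = 7
Fragment sizes (data): 6 * 976 B + 109 B (last, 109 <= 980 OK)
Total bytes sent = payload + n_frags * header = 5965 + 7*20 = 5965 + 140 = 6105 B

7, 6105


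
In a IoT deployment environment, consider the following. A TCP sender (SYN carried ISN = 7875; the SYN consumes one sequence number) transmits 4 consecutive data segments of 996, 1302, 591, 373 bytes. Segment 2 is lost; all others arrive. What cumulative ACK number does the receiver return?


SYN uses sequence number 7875; first data byte = ISN + 1 = 7876.
Segment 1: SEQ = 7876, len = 996 B, covers [7876, 8871]
Segment 2: SEQ = 8872, len = 1302 B, covers [8872, 10173] [LOST]
Segment 3: SEQ = 10174, len = 591 B, covers [10174, 10764]
Segment 4: SEQ = 10765, len = 373 B, covers [10765, 11137]
In-order data received: bytes [7876, 8871] (segments 1..1).
Segment 2 missing -> gap begins at byte 8872; later segments buffered out of order.
Cumulative ACK = next expected in-order byte = 7876 + 996 = 8872

8872


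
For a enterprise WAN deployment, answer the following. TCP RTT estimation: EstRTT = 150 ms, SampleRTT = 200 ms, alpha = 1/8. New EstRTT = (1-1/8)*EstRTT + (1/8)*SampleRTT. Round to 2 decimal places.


Given: EstRTT = 150 ms, SampleRTT = 200 ms, alpha = 1/8
New EstRTT = (1 - alpha) * EstRTT + alpha * SampleRTT
(7/8) * 150 = 131.25
(1/8) * 200 = 25
New EstRTT = 131.25 + 25 = 156.25 ms -> 156.25 ms (2 dp)

156.25


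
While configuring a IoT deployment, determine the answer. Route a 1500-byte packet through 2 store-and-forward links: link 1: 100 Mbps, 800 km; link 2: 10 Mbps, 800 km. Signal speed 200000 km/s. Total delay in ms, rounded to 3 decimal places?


Packet = 1500 bytes = 12000 bits. Store-and-forward: sum (t_trans + t_prop) per link.
Link 1: t_trans = 12000/(100*10^6) s = 0.1200 ms; t_prop = 800/200000 s = 4.0000 ms; subtotal = 4.1200 ms
Link 2: t_trans = 12000/(10*10^6) s = 1.2000 ms; t_prop = 800/200000 s = 4.0000 ms; subtotal = 5.2000 ms
End-to-end = 4.1200 + 5.2000 = 9.3200 ms -> 9.320 ms (3 dp)

9.320


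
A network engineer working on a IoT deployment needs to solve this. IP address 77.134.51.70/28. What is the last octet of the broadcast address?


Given: IP = 77.134.51.70, prefix = /28
Host bits = 32 - 28 = 4
Network last octet = 70 AND mask = 64
Host part size = 2^4 - 1 = 15
Broadcast last octet = 64 OR 15 = 79

79


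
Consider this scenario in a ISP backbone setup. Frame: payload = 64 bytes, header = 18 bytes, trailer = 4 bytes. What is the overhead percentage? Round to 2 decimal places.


Given: payload = 64 B, header = 18 B, trailer = 4 B
Overhead bytes = header + trailer = 18 + 4 = 22
Total frame = payload + overhead = 64 + 22 = 86
Overhead % = 22 / 86 * 100 = 25.5814% -> 25.58% (2 dp)

25.58


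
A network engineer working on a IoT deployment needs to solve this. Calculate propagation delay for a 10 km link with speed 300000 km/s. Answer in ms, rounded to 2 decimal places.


Given: distance = 10 km, speed = 300000 km/s
Delay = distance / speed = 10 / 300000 seconds
Delay in ms = 10 * 1000 / 300000
Delay = 0.0333 ms
Rounded to 2 dp = 0.03 ms

0.03


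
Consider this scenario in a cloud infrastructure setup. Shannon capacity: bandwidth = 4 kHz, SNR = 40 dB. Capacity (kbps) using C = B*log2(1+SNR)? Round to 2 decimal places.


Given: B = 4 kHz, SNR = 40 dB
SNR linear = 10^(40/10) = 10000
1 + SNR = 10001
log2(10001) = 13.2878566418
C = 4 * 1000 * 13.2878566418 = 53151.4266 bps
C = 53.151427 kbps -> 53.15 kbps (2 dp)

53.15


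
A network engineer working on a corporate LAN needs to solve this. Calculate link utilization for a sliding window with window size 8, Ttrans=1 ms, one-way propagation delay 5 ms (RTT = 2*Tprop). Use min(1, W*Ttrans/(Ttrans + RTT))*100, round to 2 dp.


Given: W = 8, Ttrans = 1 ms, RTT = 10 ms (= 2 * Tprop, Tprop = 5 ms)
Cycle time = Ttrans + RTT = 1 + 10 = 11 ms (first packet sent until its ACK returns)
W * Ttrans = 8 * 1 = 8 ms of sending per cycle
W * Ttrans / (Ttrans + RTT) = 8 / 11 = 0.727273
U = min(1, 0.727273) = 0.727273
U% = 72.73%

72.73


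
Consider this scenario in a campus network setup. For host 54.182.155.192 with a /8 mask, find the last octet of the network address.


Given: IP = 54.182.155.192, prefix = /8
Subnet mask = 255.0.0.0
Last octet of IP: 192
Last octet of mask: 0
Network last octet = 192 AND 0 = 0

0


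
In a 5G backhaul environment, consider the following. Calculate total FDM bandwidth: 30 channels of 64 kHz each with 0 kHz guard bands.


Given: 30 channels, 64 kHz each, guard = 0 kHz
Channel bandwidth = 30 * 64 = 1920 kHz
Guard bands = 29 gaps * 0 kHz = 0 kHz
Total = 1920 + 0 = 1920 kHz

1920


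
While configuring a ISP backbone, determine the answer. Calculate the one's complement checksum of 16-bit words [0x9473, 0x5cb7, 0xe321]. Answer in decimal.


Given words: [0x9473, 0x5cb7, 0xe321]
Step 1: Sum all words
Raw sum = 38003 + 23735 + 58145 = 119883
Step 2: Fold carry: (54347 + 1) = 54348
One's complement = ~54348 & 0xFFFF = 11187

11187


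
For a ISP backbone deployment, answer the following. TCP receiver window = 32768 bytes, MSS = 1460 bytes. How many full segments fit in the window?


Given: RWND = 32768 bytes, MSS = 1460 bytes
Full segments = floor(RWND / MSS)
Full segments = floor(32768 / 1460)
Full segments = floor(22.4438) = 22

22


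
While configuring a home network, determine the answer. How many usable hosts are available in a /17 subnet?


Given: subnet mask /17
Host bits = 32 - 17 = 15
Total addresses = 2^15 = 32768
Usable hosts = 32768 - 2 (network + broadcast) = 32766

32766


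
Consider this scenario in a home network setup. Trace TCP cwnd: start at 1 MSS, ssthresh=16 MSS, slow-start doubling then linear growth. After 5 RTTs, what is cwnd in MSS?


RTT 0: cwnd = 1 MSS (initial)
RTT 1: cwnd = 2 MSS (slow start, doubled)
RTT 2: cwnd = 4 MSS (slow start, doubled)
RTT 3: cwnd = 8 MSS (slow start, doubled)
RTT 4: cwnd = 16 MSS (slow start, doubled)
RTT 5: cwnd = 17 MSS (congestion avoidance, +1)

17


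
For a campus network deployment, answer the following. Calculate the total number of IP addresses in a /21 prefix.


Given: CIDR prefix /21
Host bits = 32 - 21 = 11
Total addresses = 2^11 = 2048

2048


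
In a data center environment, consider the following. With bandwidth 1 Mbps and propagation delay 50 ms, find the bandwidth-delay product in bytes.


Given: bandwidth = 1 Mbps, delay = 50 ms
BDP in bits = 1 * 10^6 * 50 / 1000
BDP in bits = 50000
BDP in bytes = 50000 / 8 = 6250

6250


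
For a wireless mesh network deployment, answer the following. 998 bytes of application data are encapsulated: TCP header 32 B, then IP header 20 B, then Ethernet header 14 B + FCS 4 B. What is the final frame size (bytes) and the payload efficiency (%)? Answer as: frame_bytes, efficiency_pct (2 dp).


TCP segment = 998 + 32 = 1030 B
IP packet = 1030 + 20 = 1050 B
Ethernet frame = 1050 + 14 + 4 = 1068 B
Efficiency = app / frame = 998 / 1068 = 0.934457 = 93.4457% -> 93.45% (2 dp)

1068, 93.45


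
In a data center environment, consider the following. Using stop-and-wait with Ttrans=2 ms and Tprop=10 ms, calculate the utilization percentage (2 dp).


Given: Ttrans = 2 ms, Tprop = 10 ms
RTT = 2 * Tprop = 2 * 10 = 20 ms
U = Ttrans / (Ttrans + RTT)
U = 2 / (2 + 20)
U = 2 / 22 = 0.090909
U% = 9.09%

9.09


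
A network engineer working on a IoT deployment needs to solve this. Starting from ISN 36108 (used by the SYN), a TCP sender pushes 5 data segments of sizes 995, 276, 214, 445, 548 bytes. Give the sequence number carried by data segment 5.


The SYN occupies sequence number ISN = 36108, so the first data byte is ISN + 1 = 36109.
SEQ of data segment i = (ISN + 1) + sum of payload sizes of segments 1..i-1.
Segment 1: SEQ = 36109, payload = 995 bytes
Segment 2: SEQ = 37104, payload = 276 bytes
Segment 3: SEQ = 37380, payload = 214 bytes
Segment 4: SEQ = 37594, payload = 445 bytes
Segment 5: SEQ = 38039, payload = 548 bytes
SEQ of segment 5 = 36109 + 995 + 276 + 214 + 445 = 38039

38039


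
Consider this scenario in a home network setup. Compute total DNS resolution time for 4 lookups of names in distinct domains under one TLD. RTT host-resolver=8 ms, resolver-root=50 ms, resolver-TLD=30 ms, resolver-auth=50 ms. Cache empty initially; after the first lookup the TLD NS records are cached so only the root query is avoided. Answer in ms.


Lookup 1 (cold cache): local + root + TLD + auth = 8 + 50 + 30 + 50 = 138 ms
Lookups 2..4 (TLD NS cached -> skip root; new domain -> still ask TLD and auth): local + TLD + auth = 8 + 30 + 50 = 88 ms each
Remaining 3 lookups: 3 * 88 = 264 ms
Total = 138 + 264 = 402 ms

402


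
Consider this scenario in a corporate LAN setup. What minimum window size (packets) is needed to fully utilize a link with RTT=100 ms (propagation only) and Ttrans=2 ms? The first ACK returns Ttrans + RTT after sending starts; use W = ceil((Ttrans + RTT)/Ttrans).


Given: Ttrans = 2 ms, RTT = 100 ms (= 2 * Tprop, Tprop = 50 ms)
Time until first ACK returns = Ttrans + RTT = 2 + 100 = 102 ms
Need W * Ttrans >= Ttrans + RTT  ->  W >= (Ttrans + RTT) / Ttrans
(Ttrans + RTT) / Ttrans = 102 / 2 = 51
W_min = ceil(51) = 51

51


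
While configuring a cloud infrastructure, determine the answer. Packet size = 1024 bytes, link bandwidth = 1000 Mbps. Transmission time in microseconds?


Given: packet = 1024 bytes, bandwidth = 1000 Mbps
Packet in bits = 1024 * 8 = 8192 bits
Bandwidth = 1000 * 10^6 = 1000000000 bps
Time = 8192 / 1000000000 seconds
Time in us = 8192 * 10^6 / 1000000000 = 8.192

8.192


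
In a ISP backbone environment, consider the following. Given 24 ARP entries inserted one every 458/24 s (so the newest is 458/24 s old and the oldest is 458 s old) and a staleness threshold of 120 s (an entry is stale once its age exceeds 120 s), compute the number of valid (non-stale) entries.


Ages are k * 458/24 s for k = 1..24 (spacing = 19.0833 s).
Entry k is valid iff k * 458/24 <= 120 iff k <= 24 * 120 / 458 = 6.2882
n_valid = floor(6.2882) = 6
(n_stale = 24 - 6 = 18)

6


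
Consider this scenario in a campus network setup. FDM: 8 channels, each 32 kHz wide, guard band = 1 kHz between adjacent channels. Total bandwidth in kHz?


Given: 8 channels, 32 kHz each, guard = 1 kHz
Channel bandwidth = 8 * 32 = 256 kHz
Guard bands = 7 gaps * 1 kHz = 7 kHz
Total = 256 + 7 = 263 kHz

263


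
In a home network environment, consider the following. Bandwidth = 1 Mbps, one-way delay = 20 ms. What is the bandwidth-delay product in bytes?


Given: bandwidth = 1 Mbps, delay = 20 ms
BDP in bits = 1 * 10^6 * 20 / 1000
BDP in bits = 20000
BDP in bytes = 20000 / 8 = 2500

2500


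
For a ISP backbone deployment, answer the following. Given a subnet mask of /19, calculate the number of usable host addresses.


Given: subnet mask /19
Host bits = 32 - 19 = 13
Total addresses = 2^13 = 8192
Usable hosts = 8192 - 2 (network + broadcast) = 8190

8190


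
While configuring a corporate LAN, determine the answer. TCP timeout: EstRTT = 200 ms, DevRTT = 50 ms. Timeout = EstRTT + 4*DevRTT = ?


Given: EstRTT = 200 ms, DevRTT = 50 ms
Timeout = EstRTT + 4 * DevRTT
4 * DevRTT = 4 * 50 = 200
Timeout = 200 + 200 = 400 ms

400


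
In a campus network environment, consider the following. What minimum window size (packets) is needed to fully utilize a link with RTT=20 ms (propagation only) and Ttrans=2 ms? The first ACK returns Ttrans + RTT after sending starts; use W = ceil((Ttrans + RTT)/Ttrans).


Given: Ttrans = 2 ms, RTT = 20 ms (= 2 * Tprop, Tprop = 10 ms)
Time until first ACK returns = Ttrans + RTT = 2 + 20 = 22 ms
Need W * Ttrans >= Ttrans + RTT  ->  W >= (Ttrans + RTT) / Ttrans
(Ttrans + RTT) / Ttrans = 22 / 2 = 11
W_min = ceil(11) = 11

11


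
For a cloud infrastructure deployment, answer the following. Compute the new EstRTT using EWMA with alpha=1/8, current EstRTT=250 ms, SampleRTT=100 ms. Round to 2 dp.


Given: EstRTT = 250 ms, SampleRTT = 100 ms, alpha = 1/8
New EstRTT = (1 - alpha) * EstRTT + alpha * SampleRTT
(7/8) * 250 = 218.75
(1/8) * 100 = 12.5
New EstRTT = 218.75 + 12.5 = 231.25 ms -> 231.25 ms (2 dp)

231.25


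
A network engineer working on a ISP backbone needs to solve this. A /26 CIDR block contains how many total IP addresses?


Given: CIDR prefix /26
Host bits = 32 - 26 = 6
Total addresses = 2^6 = 64

64


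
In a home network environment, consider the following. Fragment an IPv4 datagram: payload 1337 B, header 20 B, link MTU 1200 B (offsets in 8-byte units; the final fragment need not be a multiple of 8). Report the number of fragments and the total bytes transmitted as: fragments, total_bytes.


Max data per non-final fragment = floor((MTU - header)/8)*8 = floor((1200 - 20)/8)*8 = floor(1180/8)*8 = 1176 B
Final fragment needs no 8-byte alignment: it can carry up to MTU - header = 1180 B
Non-final fragments needed = ceil((payload - 1180) / 1176) = ceil(157/1176) = ceil(0.1335) = 1
Number of fragments = 1 + 1 = 2
Fragment sizes (data): 1 * 1176 B + 161 B (last, 161 <= 1180 OK)
Total bytes sent = payload + n_frags * header = 1337 + 2*20 = 1337 + 40 = 1377 B

2, 1377


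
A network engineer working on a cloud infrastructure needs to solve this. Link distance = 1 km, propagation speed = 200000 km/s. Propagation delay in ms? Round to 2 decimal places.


Given: distance = 1 km, speed = 200000 km/s
Delay = distance / speed = 1 / 200000 seconds
Delay in ms = 1 * 1000 / 200000
Delay = 0.0050 ms
Rounded to 2 dp = 0.01 ms

0.01


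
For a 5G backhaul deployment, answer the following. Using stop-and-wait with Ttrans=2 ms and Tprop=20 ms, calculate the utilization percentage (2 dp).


Given: Ttrans = 2 ms, Tprop = 20 ms
RTT = 2 * Tprop = 2 * 20 = 40 ms
U = Ttrans / (Ttrans + RTT)
U = 2 / (2 + 40)
U = 2 / 42 = 0.047619
U% = 4.76%

4.76


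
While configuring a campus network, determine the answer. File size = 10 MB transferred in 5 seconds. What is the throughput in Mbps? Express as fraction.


Given: file = 10 MB, time = 5 s
File in Mb = 10 * 8 = 80 Mb
Throughput = 80 / 5 Mbps
Throughput = 16 Mbps

16


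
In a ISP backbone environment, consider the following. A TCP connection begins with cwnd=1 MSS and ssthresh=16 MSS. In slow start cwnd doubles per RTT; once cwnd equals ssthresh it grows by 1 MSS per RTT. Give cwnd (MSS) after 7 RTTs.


RTT 0: cwnd = 1 MSS (initial)
RTT 1: cwnd = 2 MSS (slow start, doubled)
RTT 2: cwnd = 4 MSS (slow start, doubled)
RTT 3: cwnd = 8 MSS (slow start, doubled)
RTT 4: cwnd = 16 MSS (slow start, doubled)
RTT 5: cwnd = 17 MSS (congestion avoidance, +1)
RTT 6: cwnd = 18 MSS (congestion avoidance, +1)
RTT 7: cwnd = 19 MSS (congestion avoidance, +1)

19


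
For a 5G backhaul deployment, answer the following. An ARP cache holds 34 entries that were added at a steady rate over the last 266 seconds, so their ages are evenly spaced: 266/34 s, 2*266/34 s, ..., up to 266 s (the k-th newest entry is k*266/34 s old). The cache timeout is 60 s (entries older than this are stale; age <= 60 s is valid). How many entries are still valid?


Ages are k * 266/34 s for k = 1..34 (spacing = 7.8235 s).
Entry k is valid iff k * 266/34 <= 60 iff k <= 34 * 60 / 266 = 7.6692
n_valid = floor(7.6692) = 7
(n_stale = 34 - 7 = 27)

7


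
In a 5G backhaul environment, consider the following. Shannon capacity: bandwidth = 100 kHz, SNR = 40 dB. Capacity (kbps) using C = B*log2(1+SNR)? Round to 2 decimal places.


Given: B = 100 kHz, SNR = 40 dB
SNR linear = 10^(40/10) = 10000
1 + SNR = 10001
log2(10001) = 13.2878566418
C = 100 * 1000 * 13.2878566418 = 1328785.6642 bps
C = 1328.785664 kbps -> 1328.79 kbps (2 dp)

1328.79


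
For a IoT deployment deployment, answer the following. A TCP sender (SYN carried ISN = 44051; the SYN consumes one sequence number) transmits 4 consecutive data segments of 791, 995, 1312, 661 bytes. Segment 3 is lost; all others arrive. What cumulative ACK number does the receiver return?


SYN uses sequence number 44051; first data byte = ISN + 1 = 44052.
Segment 1: SEQ = 44052, len = 791 B, covers [44052, 44842]
Segment 2: SEQ = 44843, len = 995 B, covers [44843, 45837]
Segment 3: SEQ = 45838, len = 1312 B, covers [45838, 47149] [LOST]
Segment 4: SEQ = 47150, len = 661 B, covers [47150, 47810]
In-order data received: bytes [44052, 45837] (segments 1..2).
Segment 3 missing -> gap begins at byte 45838; later segments buffered out of order.
Cumulative ACK = next expected in-order byte = 44052 + 791 + 995 = 45838

45838


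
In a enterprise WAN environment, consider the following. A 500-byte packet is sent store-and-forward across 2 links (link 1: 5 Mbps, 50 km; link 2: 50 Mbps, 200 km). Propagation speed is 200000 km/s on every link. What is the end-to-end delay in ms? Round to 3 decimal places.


Packet = 500 bytes = 4000 bits. Store-and-forward: sum (t_trans + t_prop) per link.
Link 1: t_trans = 4000/(5*10^6) s = 0.8000 ms; t_prop = 50/200000 s = 0.2500 ms; subtotal = 1.0500 ms
Link 2: t_trans = 4000/(50*10^6) s = 0.0800 ms; t_prop = 200/200000 s = 1.0000 ms; subtotal = 1.0800 ms
End-to-end = 1.0500 + 1.0800 = 2.1300 ms -> 2.130 ms (3 dp)

2.130


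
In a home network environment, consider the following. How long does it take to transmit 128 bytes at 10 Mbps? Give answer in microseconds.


Given: packet = 128 bytes, bandwidth = 10 Mbps
Packet in bits = 128 * 8 = 1024 bits
Bandwidth = 10 * 10^6 = 10000000 bps
Time = 1024 / 10000000 seconds
Time in us = 1024 * 10^6 / 10000000 = 102.4

102.4


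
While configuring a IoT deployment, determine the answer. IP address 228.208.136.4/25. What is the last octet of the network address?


Given: IP = 228.208.136.4, prefix = /25
Subnet mask = 255.255.255.128
Last octet of IP: 4
Last octet of mask: 128
Network last octet = 4 AND 128 = 0

0


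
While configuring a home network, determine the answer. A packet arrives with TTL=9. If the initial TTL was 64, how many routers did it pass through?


Given: initial TTL = 64, received TTL = 9
Hops = initial TTL - received TTL
Hops = 64 - 9 = 55

55


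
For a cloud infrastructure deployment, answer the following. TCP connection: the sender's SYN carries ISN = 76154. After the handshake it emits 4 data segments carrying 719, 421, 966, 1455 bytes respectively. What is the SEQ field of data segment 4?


The SYN occupies sequence number ISN = 76154, so the first data byte is ISN + 1 = 76155.
SEQ of data segment i = (ISN + 1) + sum of payload sizes of segments 1..i-1.
Segment 1: SEQ = 76155, payload = 719 bytes
Segment 2: SEQ = 76874, payload = 421 bytes
Segment 3: SEQ = 77295, payload = 966 bytes
Segment 4: SEQ = 78261, payload = 1455 bytes
SEQ of segment 4 = 76155 + 719 + 421 + 966 = 78261

78261


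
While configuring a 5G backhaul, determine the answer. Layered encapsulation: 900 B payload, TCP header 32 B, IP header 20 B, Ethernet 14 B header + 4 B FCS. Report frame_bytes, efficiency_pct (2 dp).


TCP segment = 900 + 32 = 932 B
IP packet = 932 + 20 = 952 B
Ethernet frame = 952 + 14 + 4 = 970 B
Efficiency = app / frame = 900 / 970 = 0.927835 = 92.7835% -> 92.78% (2 dp)

970, 92.78


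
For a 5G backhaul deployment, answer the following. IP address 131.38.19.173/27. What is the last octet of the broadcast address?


Given: IP = 131.38.19.173, prefix = /27
Host bits = 32 - 27 = 5
Network last octet = 173 AND mask = 160
Host part size = 2^5 - 1 = 31
Broadcast last octet = 160 OR 31 = 191

191


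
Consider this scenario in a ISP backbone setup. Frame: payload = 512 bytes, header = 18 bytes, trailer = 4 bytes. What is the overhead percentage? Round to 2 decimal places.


Given: payload = 512 B, header = 18 B, trailer = 4 B
Overhead bytes = header + trailer = 18 + 4 = 22
Total frame = payload + overhead = 512 + 22 = 534
Overhead % = 22 / 534 * 100 = 4.1199% -> 4.12% (2 dp)

4.12


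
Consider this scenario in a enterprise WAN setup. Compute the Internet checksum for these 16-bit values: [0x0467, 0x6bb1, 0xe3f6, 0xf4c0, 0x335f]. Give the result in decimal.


Given words: [0x0467, 0x6bb1, 0xe3f6, 0xf4c0, 0x335f]
Step 1: Sum all words
Raw sum = 1127 + 27569 + 58358 + 62656 + 13151 = 162861
Step 2: Fold carry: (31789 + 2) = 31791
One's complement = ~31791 & 0xFFFF = 33744

33744


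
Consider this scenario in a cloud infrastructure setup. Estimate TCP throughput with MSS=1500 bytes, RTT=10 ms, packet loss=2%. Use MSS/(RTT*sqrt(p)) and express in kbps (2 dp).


Given: MSS = 1500 bytes, RTT = 10 ms, loss = 2%
RTT in seconds = 10 / 1000 = 0.01
Loss rate = 2% = 0.02
sqrt(loss) = sqrt(0.02) = 0.141421356237
Throughput (bytes/s) = 1500 / (0.01 * 0.141421356237) = 1060660.1718
Throughput (kbps) = 1060660.1718 * 8 / 1000 = 8485.281374 -> 8485.28 kbps (2 dp)

8485.28


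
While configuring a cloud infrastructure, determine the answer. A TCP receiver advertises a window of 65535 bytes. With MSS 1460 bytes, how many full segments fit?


Given: RWND = 65535 bytes, MSS = 1460 bytes
Full segments = floor(RWND / MSS)
Full segments = floor(65535 / 1460)
Full segments = floor(44.887) = 44

44


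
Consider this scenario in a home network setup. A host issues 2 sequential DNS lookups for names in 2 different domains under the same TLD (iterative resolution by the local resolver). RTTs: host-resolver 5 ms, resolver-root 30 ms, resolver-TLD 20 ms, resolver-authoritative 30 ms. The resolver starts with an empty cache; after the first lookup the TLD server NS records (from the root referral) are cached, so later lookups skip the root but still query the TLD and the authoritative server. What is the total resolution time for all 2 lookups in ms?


Lookup 1 (cold cache): local + root + TLD + auth = 5 + 30 + 20 + 30 = 85 ms
Lookups 2..2 (TLD NS cached -> skip root; new domain -> still ask TLD and auth): local + TLD + auth = 5 + 20 + 30 = 55 ms each
Remaining 1 lookups: 1 * 55 = 55 ms
Total = 85 + 55 = 140 ms

140


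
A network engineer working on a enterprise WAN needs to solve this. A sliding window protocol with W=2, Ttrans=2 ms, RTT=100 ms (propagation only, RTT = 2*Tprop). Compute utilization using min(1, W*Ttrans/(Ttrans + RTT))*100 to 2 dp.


Given: W = 2, Ttrans = 2 ms, RTT = 100 ms (= 2 * Tprop, Tprop = 50 ms)
Cycle time = Ttrans + RTT = 2 + 100 = 102 ms (first packet sent until its ACK returns)
W * Ttrans = 2 * 2 = 4 ms of sending per cycle
W * Ttrans / (Ttrans + RTT) = 4 / 102 = 0.039216
U = min(1, 0.039216) = 0.039216
U% = 3.92%

3.92


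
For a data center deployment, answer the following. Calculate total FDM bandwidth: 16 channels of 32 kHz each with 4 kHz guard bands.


Given: 16 channels, 32 kHz each, guard = 4 kHz
Channel bandwidth = 16 * 32 = 512 kHz
Guard bands = 15 gaps * 4 kHz = 60 kHz
Total = 512 + 60 = 572 kHz

572


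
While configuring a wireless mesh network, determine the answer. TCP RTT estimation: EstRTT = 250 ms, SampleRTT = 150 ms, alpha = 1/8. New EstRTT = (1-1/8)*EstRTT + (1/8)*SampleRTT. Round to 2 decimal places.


Given: EstRTT = 250 ms, SampleRTT = 150 ms, alpha = 1/8
New EstRTT = (1 - alpha) * EstRTT + alpha * SampleRTT
(7/8) * 250 = 218.75
(1/8) * 150 = 18.75
New EstRTT = 218.75 + 18.75 = 237.5 ms -> 237.50 ms (2 dp)

237.50


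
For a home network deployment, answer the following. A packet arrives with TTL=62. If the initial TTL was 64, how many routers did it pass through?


Given: initial TTL = 64, received TTL = 62
Hops = initial TTL - received TTL
Hops = 64 - 62 = 2

2


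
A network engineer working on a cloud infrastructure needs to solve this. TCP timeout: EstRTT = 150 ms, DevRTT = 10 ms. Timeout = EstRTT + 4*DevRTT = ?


Given: EstRTT = 150 ms, DevRTT = 10 ms
Timeout = EstRTT + 4 * DevRTT
4 * DevRTT = 4 * 10 = 40
Timeout = 150 + 40 = 190 ms

190


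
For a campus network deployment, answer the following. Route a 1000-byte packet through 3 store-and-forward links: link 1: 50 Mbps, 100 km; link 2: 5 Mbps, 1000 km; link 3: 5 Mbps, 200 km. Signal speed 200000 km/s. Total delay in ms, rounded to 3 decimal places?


Packet = 1000 bytes = 8000 bits. Store-and-forward: sum (t_trans + t_prop) per link.
Link 1: t_trans = 8000/(50*10^6) s = 0.1600 ms; t_prop = 100/200000 s = 0.5000 ms; subtotal = 0.6600 ms
Link 2: t_trans = 8000/(5*10^6) s = 1.6000 ms; t_prop = 1000/200000 s = 5.0000 ms; subtotal = 6.6000 ms
Link 3: t_trans = 8000/(5*10^6) s = 1.6000 ms; t_prop = 200/200000 s = 1.0000 ms; subtotal = 2.6000 ms
End-to-end = 0.6600 + 6.6000 + 2.6000 = 9.8600 ms -> 9.860 ms (3 dp)

9.860


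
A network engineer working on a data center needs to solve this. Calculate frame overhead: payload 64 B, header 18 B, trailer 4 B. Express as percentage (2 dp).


Given: payload = 64 B, header = 18 B, trailer = 4 B
Overhead bytes = header + trailer = 18 + 4 = 22
Total frame = payload + overhead = 64 + 22 = 86
Overhead % = 22 / 86 * 100 = 25.5814% -> 25.58% (2 dp)

25.58


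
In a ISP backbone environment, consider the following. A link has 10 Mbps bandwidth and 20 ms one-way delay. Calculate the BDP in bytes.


Given: bandwidth = 10 Mbps, delay = 20 ms
BDP in bits = 10 * 10^6 * 20 / 1000
BDP in bits = 200000
BDP in bytes = 200000 / 8 = 25000

25000


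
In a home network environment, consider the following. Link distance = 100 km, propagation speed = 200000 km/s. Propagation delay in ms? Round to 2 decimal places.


Given: distance = 100 km, speed = 200000 km/s
Delay = distance / speed = 100 / 200000 seconds
Delay in ms = 100 * 1000 / 200000
Delay = 0.5000 ms
Rounded to 2 dp = 0.50 ms

0.50


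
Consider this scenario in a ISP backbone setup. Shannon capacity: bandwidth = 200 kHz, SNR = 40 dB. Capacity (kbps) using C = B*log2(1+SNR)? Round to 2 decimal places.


Given: B = 200 kHz, SNR = 40 dB
SNR linear = 10^(40/10) = 10000
1 + SNR = 10001
log2(10001) = 13.2878566418
C = 200 * 1000 * 13.2878566418 = 2657571.3284 bps
C = 2657.571328 kbps -> 2657.57 kbps (2 dp)

2657.57


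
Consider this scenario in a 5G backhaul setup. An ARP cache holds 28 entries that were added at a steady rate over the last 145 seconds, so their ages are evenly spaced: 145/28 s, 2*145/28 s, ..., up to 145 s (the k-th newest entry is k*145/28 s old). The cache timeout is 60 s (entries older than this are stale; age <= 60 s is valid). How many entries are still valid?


Ages are k * 145/28 s for k = 1..28 (spacing = 5.1786 s).
Entry k is valid iff k * 145/28 <= 60 iff k <= 28 * 60 / 145 = 11.5862
n_valid = floor(11.5862) = 11
(n_stale = 28 - 11 = 17)

11


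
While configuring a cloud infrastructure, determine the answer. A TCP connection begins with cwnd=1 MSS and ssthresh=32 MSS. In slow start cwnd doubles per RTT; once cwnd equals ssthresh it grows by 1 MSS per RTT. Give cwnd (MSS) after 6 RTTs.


RTT 0: cwnd = 1 MSS (initial)
RTT 1: cwnd = 2 MSS (slow start, doubled)
RTT 2: cwnd = 4 MSS (slow start, doubled)
RTT 3: cwnd = 8 MSS (slow start, doubled)
RTT 4: cwnd = 16 MSS (slow start, doubled)
RTT 5: cwnd = 32 MSS (slow start, doubled)
RTT 6: cwnd = 33 MSS (congestion avoidance, +1)

33


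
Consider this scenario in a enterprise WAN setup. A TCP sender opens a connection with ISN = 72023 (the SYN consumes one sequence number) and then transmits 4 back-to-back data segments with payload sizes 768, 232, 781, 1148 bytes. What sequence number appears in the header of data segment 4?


The SYN occupies sequence number ISN = 72023, so the first data byte is ISN + 1 = 72024.
SEQ of data segment i = (ISN + 1) + sum of payload sizes of segments 1..i-1.
Segment 1: SEQ = 72024, payload = 768 bytes
Segment 2: SEQ = 72792, payload = 232 bytes
Segment 3: SEQ = 73024, payload = 781 bytes
Segment 4: SEQ = 73805, payload = 1148 bytes
SEQ of segment 4 = 72024 + 768 + 232 + 781 = 73805

73805


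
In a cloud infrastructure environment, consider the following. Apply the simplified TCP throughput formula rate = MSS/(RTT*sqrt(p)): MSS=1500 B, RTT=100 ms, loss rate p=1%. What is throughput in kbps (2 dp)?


Given: MSS = 1500 bytes, RTT = 100 ms, loss = 1%
RTT in seconds = 100 / 1000 = 0.1
Loss rate = 1% = 0.01
sqrt(loss) = sqrt(0.01) = 0.1
Throughput (bytes/s) = 1500 / (0.1 * 0.1) = 150000.0000
Throughput (kbps) = 150000.0000 * 8 / 1000 = 1200.000000 -> 1200.00 kbps (2 dp)

1200.00


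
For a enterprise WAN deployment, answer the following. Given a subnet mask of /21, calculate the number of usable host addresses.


Given: subnet mask /21
Host bits = 32 - 21 = 11
Total addresses = 2^11 = 2048
Usable hosts = 2048 - 2 (network + broadcast) = 2046

2046


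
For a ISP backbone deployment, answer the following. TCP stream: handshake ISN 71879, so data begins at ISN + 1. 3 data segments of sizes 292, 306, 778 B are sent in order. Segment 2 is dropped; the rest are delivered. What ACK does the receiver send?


SYN uses sequence number 71879; first data byte = ISN + 1 = 71880.
Segment 1: SEQ = 71880, len = 292 B, covers [71880, 72171]
Segment 2: SEQ = 72172, len = 306 B, covers [72172, 72477] [LOST]
Segment 3: SEQ = 72478, len = 778 B, covers [72478, 73255]
In-order data received: bytes [71880, 72171] (segments 1..1).
Segment 2 missing -> gap begins at byte 72172; later segments buffered out of order.
Cumulative ACK = next expected in-order byte = 71880 + 292 = 72172

72172


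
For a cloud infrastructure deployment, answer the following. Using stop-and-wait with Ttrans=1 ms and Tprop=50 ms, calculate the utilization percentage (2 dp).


Given: Ttrans = 1 ms, Tprop = 50 ms
RTT = 2 * Tprop = 2 * 50 = 100 ms
U = Ttrans / (Ttrans + RTT)
U = 1 / (1 + 100)
U = 1 / 101 = 0.009901
U% = 0.99%

0.99


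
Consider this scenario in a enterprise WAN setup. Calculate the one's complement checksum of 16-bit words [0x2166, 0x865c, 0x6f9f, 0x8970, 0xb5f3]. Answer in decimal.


Given words: [0x2166, 0x865c, 0x6f9f, 0x8970, 0xb5f3]
Step 1: Sum all words
Raw sum = 8550 + 34396 + 28575 + 35184 + 46579 = 153284
Step 2: Fold carry: (22212 + 2) = 22214
One's complement = ~22214 & 0xFFFF = 43321

43321


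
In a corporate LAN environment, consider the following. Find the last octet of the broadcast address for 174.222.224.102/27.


Given: IP = 174.222.224.102, prefix = /27
Host bits = 32 - 27 = 5
Network last octet = 102 AND mask = 96
Host part size = 2^5 - 1 = 31
Broadcast last octet = 96 OR 31 = 127

127


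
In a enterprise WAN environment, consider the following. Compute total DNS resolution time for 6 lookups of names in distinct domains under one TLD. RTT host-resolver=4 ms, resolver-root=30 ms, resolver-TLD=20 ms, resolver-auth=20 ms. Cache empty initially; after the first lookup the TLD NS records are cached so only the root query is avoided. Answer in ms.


Lookup 1 (cold cache): local + root + TLD + auth = 4 + 30 + 20 + 20 = 74 ms
Lookups 2..6 (TLD NS cached -> skip root; new domain -> still ask TLD and auth): local + TLD + auth = 4 + 20 + 20 = 44 ms each
Remaining 5 lookups: 5 * 44 = 220 ms
Total = 74 + 220 = 294 ms

294


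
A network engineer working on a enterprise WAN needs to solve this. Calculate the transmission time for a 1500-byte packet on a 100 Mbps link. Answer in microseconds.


Given: packet = 1500 bytes, bandwidth = 100 Mbps
Packet in bits = 1500 * 8 = 12000 bits
Bandwidth = 100 * 10^6 = 100000000 bps
Time = 12000 / 100000000 seconds
Time in us = 12000 * 10^6 / 100000000 = 120

120


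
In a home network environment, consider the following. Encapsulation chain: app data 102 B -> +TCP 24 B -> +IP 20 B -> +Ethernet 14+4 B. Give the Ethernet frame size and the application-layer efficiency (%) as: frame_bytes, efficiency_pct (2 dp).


TCP segment = 102 + 24 = 126 B
IP packet = 126 + 20 = 146 B
Ethernet frame = 146 + 14 + 4 = 164 B
Efficiency = app / frame = 102 / 164 = 0.621951 = 62.1951% -> 62.20% (2 dp)

164, 62.20


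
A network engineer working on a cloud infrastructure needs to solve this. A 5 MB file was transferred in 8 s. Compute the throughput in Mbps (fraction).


Given: file = 5 MB, time = 8 s
File in Mb = 5 * 8 = 40 Mb
Throughput = 40 / 8 Mbps
Throughput = 5 Mbps

5


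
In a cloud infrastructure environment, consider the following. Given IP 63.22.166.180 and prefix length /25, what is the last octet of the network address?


Given: IP = 63.22.166.180, prefix = /25
Subnet mask = 255.255.255.128
Last octet of IP: 180
Last octet of mask: 128
Network last octet = 180 AND 128 = 128

128


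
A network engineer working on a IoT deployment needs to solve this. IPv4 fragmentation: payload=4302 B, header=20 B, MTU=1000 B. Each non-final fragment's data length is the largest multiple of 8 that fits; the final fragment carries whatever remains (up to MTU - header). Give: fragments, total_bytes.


Max data per non-final fragment = floor((MTU - header)/8)*8 = floor((1000 - 20)/8)*8 = floor(980/8)*8 = 976 B
Final fragment needs no 8-byte alignment: it can carry up to MTU - header = 980 B
Non-final fragments needed = ceil((payload - 980) / 976) = ceil(3322/976) = ceil(3.4037) = 4
Number of fragments = 4 + 1 = 5
Fragment sizes (data): 4 * 976 B + 398 B (last, 398 <= 980 OK)
Total bytes sent = payload + n_frags * header = 4302 + 5*20 = 4302 + 100 = 4402 B

5, 4402


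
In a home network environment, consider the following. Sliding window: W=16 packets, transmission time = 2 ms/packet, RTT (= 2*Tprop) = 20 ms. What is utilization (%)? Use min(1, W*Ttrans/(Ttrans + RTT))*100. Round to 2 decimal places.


Given: W = 16, Ttrans = 2 ms, RTT = 20 ms (= 2 * Tprop, Tprop = 10 ms)
Cycle time = Ttrans + RTT = 2 + 20 = 22 ms (first packet sent until its ACK returns)
W * Ttrans = 16 * 2 = 32 ms of sending per cycle
W * Ttrans / (Ttrans + RTT) = 32 / 22 = 1.454545
U = min(1, 1.454545) = 1.000000
U% = 100.00%

100.00


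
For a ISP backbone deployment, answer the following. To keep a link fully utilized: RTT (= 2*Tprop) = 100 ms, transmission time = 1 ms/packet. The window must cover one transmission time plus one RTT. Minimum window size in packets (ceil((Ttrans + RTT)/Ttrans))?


Given: Ttrans = 1 ms, RTT = 100 ms (= 2 * Tprop, Tprop = 50 ms)
Time until first ACK returns = Ttrans + RTT = 1 + 100 = 101 ms
Need W * Ttrans >= Ttrans + RTT  ->  W >= (Ttrans + RTT) / Ttrans
(Ttrans + RTT) / Ttrans = 101 / 1 = 101
W_min = ceil(101) = 101

101


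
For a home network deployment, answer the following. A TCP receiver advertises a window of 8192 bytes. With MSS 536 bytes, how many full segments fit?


Given: RWND = 8192 bytes, MSS = 536 bytes
Full segments = floor(RWND / MSS)
Full segments = floor(8192 / 536)
Full segments = floor(15.2836) = 15

15


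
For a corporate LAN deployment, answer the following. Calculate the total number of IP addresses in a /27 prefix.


Given: CIDR prefix /27
Host bits = 32 - 27 = 5
Total addresses = 2^5 = 32

32


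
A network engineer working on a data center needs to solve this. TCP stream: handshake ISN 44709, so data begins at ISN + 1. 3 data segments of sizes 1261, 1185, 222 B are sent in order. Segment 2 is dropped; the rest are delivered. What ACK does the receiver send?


SYN uses sequence number 44709; first data byte = ISN + 1 = 44710.
Segment 1: SEQ = 44710, len = 1261 B, covers [44710, 45970]
Segment 2: SEQ = 45971, len = 1185 B, covers [45971, 47155] [LOST]
Segment 3: SEQ = 47156, len = 222 B, covers [47156, 47377]
In-order data received: bytes [44710, 45970] (segments 1..1).
Segment 2 missing -> gap begins at byte 45971; later segments buffered out of order.
Cumulative ACK = next expected in-order byte = 44710 + 1261 = 45971

45971


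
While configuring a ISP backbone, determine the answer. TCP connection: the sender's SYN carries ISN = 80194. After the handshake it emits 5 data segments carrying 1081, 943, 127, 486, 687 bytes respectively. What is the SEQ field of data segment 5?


The SYN occupies sequence number ISN = 80194, so the first data byte is ISN + 1 = 80195.
SEQ of data segment i = (ISN + 1) + sum of payload sizes of segments 1..i-1.
Segment 1: SEQ = 80195, payload = 1081 bytes
Segment 2: SEQ = 81276, payload = 943 bytes
Segment 3: SEQ = 82219, payload = 127 bytes
Segment 4: SEQ = 82346, payload = 486 bytes
Segment 5: SEQ = 82832, payload = 687 bytes
SEQ of segment 5 = 80195 + 1081 + 943 + 127 + 486 = 82832

82832


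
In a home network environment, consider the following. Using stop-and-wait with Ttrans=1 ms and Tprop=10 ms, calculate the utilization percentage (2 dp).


Given: Ttrans = 1 ms, Tprop = 10 ms
RTT = 2 * Tprop = 2 * 10 = 20 ms
U = Ttrans / (Ttrans + RTT)
U = 1 / (1 + 20)
U = 1 / 21 = 0.047619
U% = 4.76%

4.76


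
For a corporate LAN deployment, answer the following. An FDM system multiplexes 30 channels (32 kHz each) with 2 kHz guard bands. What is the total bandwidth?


Given: 30 channels, 32 kHz each, guard = 2 kHz
Channel bandwidth = 30 * 32 = 960 kHz
Guard bands = 29 gaps * 2 kHz = 58 kHz
Total = 960 + 58 = 1018 kHz

1018


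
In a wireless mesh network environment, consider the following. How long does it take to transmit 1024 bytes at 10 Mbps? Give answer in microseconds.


Given: packet = 1024 bytes, bandwidth = 10 Mbps
Packet in bits = 1024 * 8 = 8192 bits
Bandwidth = 10 * 10^6 = 10000000 bps
Time = 8192 / 10000000 seconds
Time in us = 8192 * 10^6 / 10000000 = 819.2

819.2


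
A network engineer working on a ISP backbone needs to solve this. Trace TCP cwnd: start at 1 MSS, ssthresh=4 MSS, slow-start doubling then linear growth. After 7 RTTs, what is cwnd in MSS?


RTT 0: cwnd = 1 MSS (initial)
RTT 1: cwnd = 2 MSS (slow start, doubled)
RTT 2: cwnd = 4 MSS (slow start, doubled)
RTT 3: cwnd = 5 MSS (congestion avoidance, +1)
RTT 4: cwnd = 6 MSS (congestion avoidance, +1)
RTT 5: cwnd = 7 MSS (congestion avoidance, +1)
RTT 6: cwnd = 8 MSS (congestion avoidance, +1)
RTT 7: cwnd = 9 MSS (congestion avoidance, +1)

9


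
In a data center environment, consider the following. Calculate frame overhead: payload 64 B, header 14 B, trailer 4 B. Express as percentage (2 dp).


Given: payload = 64 B, header = 14 B, trailer = 4 B
Overhead bytes = header + trailer = 14 + 4 = 18
Total frame = payload + overhead = 64 + 18 = 82
Overhead % = 18 / 82 * 100 = 21.9512% -> 21.95% (2 dp)

21.95


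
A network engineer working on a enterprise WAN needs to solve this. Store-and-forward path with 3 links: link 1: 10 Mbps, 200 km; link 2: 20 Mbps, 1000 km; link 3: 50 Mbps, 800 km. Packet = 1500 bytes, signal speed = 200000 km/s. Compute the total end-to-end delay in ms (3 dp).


Packet = 1500 bytes = 12000 bits. Store-and-forward: sum (t_trans + t_prop) per link.
Link 1: t_trans = 12000/(10*10^6) s = 1.2000 ms; t_prop = 200/200000 s = 1.0000 ms; subtotal = 2.2000 ms
Link 2: t_trans = 12000/(20*10^6) s = 0.6000 ms; t_prop = 1000/200000 s = 5.0000 ms; subtotal = 5.6000 ms
Link 3: t_trans = 12000/(50*10^6) s = 0.2400 ms; t_prop = 800/200000 s = 4.0000 ms; subtotal = 4.2400 ms
End-to-end = 2.2000 + 5.6000 + 4.2400 = 12.0400 ms -> 12.040 ms (3 dp)

12.040
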